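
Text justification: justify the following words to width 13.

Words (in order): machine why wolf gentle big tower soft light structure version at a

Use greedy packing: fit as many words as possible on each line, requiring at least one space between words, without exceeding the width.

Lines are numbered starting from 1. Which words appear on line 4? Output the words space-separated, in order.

Line 1: ['machine', 'why'] (min_width=11, slack=2)
Line 2: ['wolf', 'gentle'] (min_width=11, slack=2)
Line 3: ['big', 'tower'] (min_width=9, slack=4)
Line 4: ['soft', 'light'] (min_width=10, slack=3)
Line 5: ['structure'] (min_width=9, slack=4)
Line 6: ['version', 'at', 'a'] (min_width=12, slack=1)

Answer: soft light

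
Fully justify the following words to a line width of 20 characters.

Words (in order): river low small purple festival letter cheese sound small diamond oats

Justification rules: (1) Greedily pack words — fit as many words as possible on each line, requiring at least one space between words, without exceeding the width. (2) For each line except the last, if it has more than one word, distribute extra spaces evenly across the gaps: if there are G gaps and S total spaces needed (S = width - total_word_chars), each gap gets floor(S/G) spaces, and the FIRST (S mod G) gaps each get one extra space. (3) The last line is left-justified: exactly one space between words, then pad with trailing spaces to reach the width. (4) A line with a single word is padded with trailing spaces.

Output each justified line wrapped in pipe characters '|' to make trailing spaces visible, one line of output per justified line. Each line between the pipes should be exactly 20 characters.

Answer: |river    low   small|
|purple      festival|
|letter  cheese sound|
|small diamond oats  |

Derivation:
Line 1: ['river', 'low', 'small'] (min_width=15, slack=5)
Line 2: ['purple', 'festival'] (min_width=15, slack=5)
Line 3: ['letter', 'cheese', 'sound'] (min_width=19, slack=1)
Line 4: ['small', 'diamond', 'oats'] (min_width=18, slack=2)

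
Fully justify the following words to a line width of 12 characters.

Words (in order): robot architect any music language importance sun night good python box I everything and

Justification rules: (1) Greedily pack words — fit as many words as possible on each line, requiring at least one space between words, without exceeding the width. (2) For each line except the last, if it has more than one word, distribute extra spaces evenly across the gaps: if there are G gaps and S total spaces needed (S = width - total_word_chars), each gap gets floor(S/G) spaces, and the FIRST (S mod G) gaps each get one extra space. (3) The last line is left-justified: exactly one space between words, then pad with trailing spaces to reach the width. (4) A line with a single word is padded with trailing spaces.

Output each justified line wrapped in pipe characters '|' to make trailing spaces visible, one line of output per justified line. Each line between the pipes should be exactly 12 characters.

Answer: |robot       |
|architect   |
|any    music|
|language    |
|importance  |
|sun    night|
|good  python|
|box        I|
|everything  |
|and         |

Derivation:
Line 1: ['robot'] (min_width=5, slack=7)
Line 2: ['architect'] (min_width=9, slack=3)
Line 3: ['any', 'music'] (min_width=9, slack=3)
Line 4: ['language'] (min_width=8, slack=4)
Line 5: ['importance'] (min_width=10, slack=2)
Line 6: ['sun', 'night'] (min_width=9, slack=3)
Line 7: ['good', 'python'] (min_width=11, slack=1)
Line 8: ['box', 'I'] (min_width=5, slack=7)
Line 9: ['everything'] (min_width=10, slack=2)
Line 10: ['and'] (min_width=3, slack=9)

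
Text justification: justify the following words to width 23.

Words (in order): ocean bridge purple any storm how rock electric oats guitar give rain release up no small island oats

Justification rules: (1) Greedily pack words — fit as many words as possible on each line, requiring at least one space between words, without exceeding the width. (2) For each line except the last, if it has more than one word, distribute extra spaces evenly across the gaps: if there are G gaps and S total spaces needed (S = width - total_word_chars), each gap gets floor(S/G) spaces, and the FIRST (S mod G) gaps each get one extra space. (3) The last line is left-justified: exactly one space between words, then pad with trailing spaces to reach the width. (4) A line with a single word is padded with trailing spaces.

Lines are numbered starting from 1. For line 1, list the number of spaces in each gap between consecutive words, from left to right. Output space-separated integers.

Answer: 1 1 1

Derivation:
Line 1: ['ocean', 'bridge', 'purple', 'any'] (min_width=23, slack=0)
Line 2: ['storm', 'how', 'rock', 'electric'] (min_width=23, slack=0)
Line 3: ['oats', 'guitar', 'give', 'rain'] (min_width=21, slack=2)
Line 4: ['release', 'up', 'no', 'small'] (min_width=19, slack=4)
Line 5: ['island', 'oats'] (min_width=11, slack=12)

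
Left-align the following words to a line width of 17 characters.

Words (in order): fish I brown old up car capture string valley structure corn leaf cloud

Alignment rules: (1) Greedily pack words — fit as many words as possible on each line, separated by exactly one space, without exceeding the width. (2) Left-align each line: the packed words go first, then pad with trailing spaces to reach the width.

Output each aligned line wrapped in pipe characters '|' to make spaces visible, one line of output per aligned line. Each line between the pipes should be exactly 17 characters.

Line 1: ['fish', 'I', 'brown', 'old'] (min_width=16, slack=1)
Line 2: ['up', 'car', 'capture'] (min_width=14, slack=3)
Line 3: ['string', 'valley'] (min_width=13, slack=4)
Line 4: ['structure', 'corn'] (min_width=14, slack=3)
Line 5: ['leaf', 'cloud'] (min_width=10, slack=7)

Answer: |fish I brown old |
|up car capture   |
|string valley    |
|structure corn   |
|leaf cloud       |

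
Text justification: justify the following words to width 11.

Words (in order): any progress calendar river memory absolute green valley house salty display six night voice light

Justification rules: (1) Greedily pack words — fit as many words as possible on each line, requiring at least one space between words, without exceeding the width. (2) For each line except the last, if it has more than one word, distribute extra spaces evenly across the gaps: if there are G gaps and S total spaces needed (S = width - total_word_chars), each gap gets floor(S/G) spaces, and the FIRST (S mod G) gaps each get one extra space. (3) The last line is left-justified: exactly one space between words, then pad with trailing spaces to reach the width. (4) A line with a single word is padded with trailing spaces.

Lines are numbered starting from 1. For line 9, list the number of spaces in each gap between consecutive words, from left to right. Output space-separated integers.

Line 1: ['any'] (min_width=3, slack=8)
Line 2: ['progress'] (min_width=8, slack=3)
Line 3: ['calendar'] (min_width=8, slack=3)
Line 4: ['river'] (min_width=5, slack=6)
Line 5: ['memory'] (min_width=6, slack=5)
Line 6: ['absolute'] (min_width=8, slack=3)
Line 7: ['green'] (min_width=5, slack=6)
Line 8: ['valley'] (min_width=6, slack=5)
Line 9: ['house', 'salty'] (min_width=11, slack=0)
Line 10: ['display', 'six'] (min_width=11, slack=0)
Line 11: ['night', 'voice'] (min_width=11, slack=0)
Line 12: ['light'] (min_width=5, slack=6)

Answer: 1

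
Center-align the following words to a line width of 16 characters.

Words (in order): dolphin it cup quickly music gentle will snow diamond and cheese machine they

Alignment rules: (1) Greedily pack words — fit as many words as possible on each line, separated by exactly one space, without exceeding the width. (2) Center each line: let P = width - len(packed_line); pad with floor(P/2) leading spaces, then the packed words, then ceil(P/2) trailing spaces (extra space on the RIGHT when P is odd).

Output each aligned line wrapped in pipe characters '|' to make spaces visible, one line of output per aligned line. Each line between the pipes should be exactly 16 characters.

Answer: | dolphin it cup |
| quickly music  |
|gentle will snow|
|  diamond and   |
| cheese machine |
|      they      |

Derivation:
Line 1: ['dolphin', 'it', 'cup'] (min_width=14, slack=2)
Line 2: ['quickly', 'music'] (min_width=13, slack=3)
Line 3: ['gentle', 'will', 'snow'] (min_width=16, slack=0)
Line 4: ['diamond', 'and'] (min_width=11, slack=5)
Line 5: ['cheese', 'machine'] (min_width=14, slack=2)
Line 6: ['they'] (min_width=4, slack=12)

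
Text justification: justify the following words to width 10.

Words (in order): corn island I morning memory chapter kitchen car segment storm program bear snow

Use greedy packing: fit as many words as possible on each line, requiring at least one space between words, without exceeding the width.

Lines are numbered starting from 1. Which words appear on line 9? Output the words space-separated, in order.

Line 1: ['corn'] (min_width=4, slack=6)
Line 2: ['island', 'I'] (min_width=8, slack=2)
Line 3: ['morning'] (min_width=7, slack=3)
Line 4: ['memory'] (min_width=6, slack=4)
Line 5: ['chapter'] (min_width=7, slack=3)
Line 6: ['kitchen'] (min_width=7, slack=3)
Line 7: ['car'] (min_width=3, slack=7)
Line 8: ['segment'] (min_width=7, slack=3)
Line 9: ['storm'] (min_width=5, slack=5)
Line 10: ['program'] (min_width=7, slack=3)
Line 11: ['bear', 'snow'] (min_width=9, slack=1)

Answer: storm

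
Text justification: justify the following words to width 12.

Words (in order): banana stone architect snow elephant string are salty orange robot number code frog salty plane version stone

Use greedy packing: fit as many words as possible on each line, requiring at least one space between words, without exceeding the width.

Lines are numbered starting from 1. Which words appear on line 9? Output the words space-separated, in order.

Answer: salty plane

Derivation:
Line 1: ['banana', 'stone'] (min_width=12, slack=0)
Line 2: ['architect'] (min_width=9, slack=3)
Line 3: ['snow'] (min_width=4, slack=8)
Line 4: ['elephant'] (min_width=8, slack=4)
Line 5: ['string', 'are'] (min_width=10, slack=2)
Line 6: ['salty', 'orange'] (min_width=12, slack=0)
Line 7: ['robot', 'number'] (min_width=12, slack=0)
Line 8: ['code', 'frog'] (min_width=9, slack=3)
Line 9: ['salty', 'plane'] (min_width=11, slack=1)
Line 10: ['version'] (min_width=7, slack=5)
Line 11: ['stone'] (min_width=5, slack=7)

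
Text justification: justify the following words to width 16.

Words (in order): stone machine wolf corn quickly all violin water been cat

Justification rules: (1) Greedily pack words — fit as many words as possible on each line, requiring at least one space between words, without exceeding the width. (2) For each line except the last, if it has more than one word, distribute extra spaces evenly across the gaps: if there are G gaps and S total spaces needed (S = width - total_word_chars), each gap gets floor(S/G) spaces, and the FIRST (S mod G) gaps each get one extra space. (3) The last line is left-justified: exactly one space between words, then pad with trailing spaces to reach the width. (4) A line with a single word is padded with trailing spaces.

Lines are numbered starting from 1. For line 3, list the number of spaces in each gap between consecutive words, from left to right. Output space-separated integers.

Answer: 6

Derivation:
Line 1: ['stone', 'machine'] (min_width=13, slack=3)
Line 2: ['wolf', 'corn'] (min_width=9, slack=7)
Line 3: ['quickly', 'all'] (min_width=11, slack=5)
Line 4: ['violin', 'water'] (min_width=12, slack=4)
Line 5: ['been', 'cat'] (min_width=8, slack=8)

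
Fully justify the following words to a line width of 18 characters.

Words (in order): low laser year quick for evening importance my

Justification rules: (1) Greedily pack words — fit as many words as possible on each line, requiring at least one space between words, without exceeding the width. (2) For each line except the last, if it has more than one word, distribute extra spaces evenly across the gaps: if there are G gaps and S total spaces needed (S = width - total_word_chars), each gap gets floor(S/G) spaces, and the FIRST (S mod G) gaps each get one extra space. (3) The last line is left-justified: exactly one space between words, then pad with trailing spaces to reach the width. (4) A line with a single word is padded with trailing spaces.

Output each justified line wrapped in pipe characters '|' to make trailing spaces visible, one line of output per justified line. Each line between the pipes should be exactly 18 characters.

Line 1: ['low', 'laser', 'year'] (min_width=14, slack=4)
Line 2: ['quick', 'for', 'evening'] (min_width=17, slack=1)
Line 3: ['importance', 'my'] (min_width=13, slack=5)

Answer: |low   laser   year|
|quick  for evening|
|importance my     |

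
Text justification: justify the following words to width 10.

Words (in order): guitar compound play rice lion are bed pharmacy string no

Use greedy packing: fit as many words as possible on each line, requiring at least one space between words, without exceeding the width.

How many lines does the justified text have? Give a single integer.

Line 1: ['guitar'] (min_width=6, slack=4)
Line 2: ['compound'] (min_width=8, slack=2)
Line 3: ['play', 'rice'] (min_width=9, slack=1)
Line 4: ['lion', 'are'] (min_width=8, slack=2)
Line 5: ['bed'] (min_width=3, slack=7)
Line 6: ['pharmacy'] (min_width=8, slack=2)
Line 7: ['string', 'no'] (min_width=9, slack=1)
Total lines: 7

Answer: 7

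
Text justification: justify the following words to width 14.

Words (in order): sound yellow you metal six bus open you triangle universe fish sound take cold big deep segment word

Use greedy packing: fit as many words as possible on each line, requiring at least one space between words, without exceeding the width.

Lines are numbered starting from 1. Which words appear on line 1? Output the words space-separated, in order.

Line 1: ['sound', 'yellow'] (min_width=12, slack=2)
Line 2: ['you', 'metal', 'six'] (min_width=13, slack=1)
Line 3: ['bus', 'open', 'you'] (min_width=12, slack=2)
Line 4: ['triangle'] (min_width=8, slack=6)
Line 5: ['universe', 'fish'] (min_width=13, slack=1)
Line 6: ['sound', 'take'] (min_width=10, slack=4)
Line 7: ['cold', 'big', 'deep'] (min_width=13, slack=1)
Line 8: ['segment', 'word'] (min_width=12, slack=2)

Answer: sound yellow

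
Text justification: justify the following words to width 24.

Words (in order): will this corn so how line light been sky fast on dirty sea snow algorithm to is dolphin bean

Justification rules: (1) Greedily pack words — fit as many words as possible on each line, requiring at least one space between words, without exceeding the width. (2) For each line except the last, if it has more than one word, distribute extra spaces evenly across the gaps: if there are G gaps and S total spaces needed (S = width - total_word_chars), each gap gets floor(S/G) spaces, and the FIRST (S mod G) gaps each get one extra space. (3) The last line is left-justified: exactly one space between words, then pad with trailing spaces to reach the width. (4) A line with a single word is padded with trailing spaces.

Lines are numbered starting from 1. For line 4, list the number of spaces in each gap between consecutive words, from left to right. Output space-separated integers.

Answer: 2 1 1

Derivation:
Line 1: ['will', 'this', 'corn', 'so', 'how'] (min_width=21, slack=3)
Line 2: ['line', 'light', 'been', 'sky', 'fast'] (min_width=24, slack=0)
Line 3: ['on', 'dirty', 'sea', 'snow'] (min_width=17, slack=7)
Line 4: ['algorithm', 'to', 'is', 'dolphin'] (min_width=23, slack=1)
Line 5: ['bean'] (min_width=4, slack=20)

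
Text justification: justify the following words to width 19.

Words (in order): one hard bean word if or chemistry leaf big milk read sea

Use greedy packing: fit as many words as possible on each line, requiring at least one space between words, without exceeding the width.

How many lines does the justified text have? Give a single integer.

Line 1: ['one', 'hard', 'bean', 'word'] (min_width=18, slack=1)
Line 2: ['if', 'or', 'chemistry'] (min_width=15, slack=4)
Line 3: ['leaf', 'big', 'milk', 'read'] (min_width=18, slack=1)
Line 4: ['sea'] (min_width=3, slack=16)
Total lines: 4

Answer: 4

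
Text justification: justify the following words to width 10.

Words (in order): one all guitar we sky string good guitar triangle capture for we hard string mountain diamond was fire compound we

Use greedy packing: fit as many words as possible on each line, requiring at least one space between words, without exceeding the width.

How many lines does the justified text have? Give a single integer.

Line 1: ['one', 'all'] (min_width=7, slack=3)
Line 2: ['guitar', 'we'] (min_width=9, slack=1)
Line 3: ['sky', 'string'] (min_width=10, slack=0)
Line 4: ['good'] (min_width=4, slack=6)
Line 5: ['guitar'] (min_width=6, slack=4)
Line 6: ['triangle'] (min_width=8, slack=2)
Line 7: ['capture'] (min_width=7, slack=3)
Line 8: ['for', 'we'] (min_width=6, slack=4)
Line 9: ['hard'] (min_width=4, slack=6)
Line 10: ['string'] (min_width=6, slack=4)
Line 11: ['mountain'] (min_width=8, slack=2)
Line 12: ['diamond'] (min_width=7, slack=3)
Line 13: ['was', 'fire'] (min_width=8, slack=2)
Line 14: ['compound'] (min_width=8, slack=2)
Line 15: ['we'] (min_width=2, slack=8)
Total lines: 15

Answer: 15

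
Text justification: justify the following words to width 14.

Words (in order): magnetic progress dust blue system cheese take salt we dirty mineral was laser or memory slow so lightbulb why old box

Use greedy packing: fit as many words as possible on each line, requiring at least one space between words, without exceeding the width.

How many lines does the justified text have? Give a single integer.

Answer: 10

Derivation:
Line 1: ['magnetic'] (min_width=8, slack=6)
Line 2: ['progress', 'dust'] (min_width=13, slack=1)
Line 3: ['blue', 'system'] (min_width=11, slack=3)
Line 4: ['cheese', 'take'] (min_width=11, slack=3)
Line 5: ['salt', 'we', 'dirty'] (min_width=13, slack=1)
Line 6: ['mineral', 'was'] (min_width=11, slack=3)
Line 7: ['laser', 'or'] (min_width=8, slack=6)
Line 8: ['memory', 'slow', 'so'] (min_width=14, slack=0)
Line 9: ['lightbulb', 'why'] (min_width=13, slack=1)
Line 10: ['old', 'box'] (min_width=7, slack=7)
Total lines: 10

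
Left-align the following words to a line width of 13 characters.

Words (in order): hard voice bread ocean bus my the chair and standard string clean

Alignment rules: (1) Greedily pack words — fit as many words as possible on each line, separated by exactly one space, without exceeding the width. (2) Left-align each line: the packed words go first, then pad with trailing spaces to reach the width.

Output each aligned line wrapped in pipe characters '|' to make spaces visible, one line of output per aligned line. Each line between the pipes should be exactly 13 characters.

Answer: |hard voice   |
|bread ocean  |
|bus my the   |
|chair and    |
|standard     |
|string clean |

Derivation:
Line 1: ['hard', 'voice'] (min_width=10, slack=3)
Line 2: ['bread', 'ocean'] (min_width=11, slack=2)
Line 3: ['bus', 'my', 'the'] (min_width=10, slack=3)
Line 4: ['chair', 'and'] (min_width=9, slack=4)
Line 5: ['standard'] (min_width=8, slack=5)
Line 6: ['string', 'clean'] (min_width=12, slack=1)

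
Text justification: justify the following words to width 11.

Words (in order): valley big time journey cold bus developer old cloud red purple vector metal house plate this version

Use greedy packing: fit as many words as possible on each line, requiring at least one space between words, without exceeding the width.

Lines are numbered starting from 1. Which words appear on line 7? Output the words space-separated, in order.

Line 1: ['valley', 'big'] (min_width=10, slack=1)
Line 2: ['time'] (min_width=4, slack=7)
Line 3: ['journey'] (min_width=7, slack=4)
Line 4: ['cold', 'bus'] (min_width=8, slack=3)
Line 5: ['developer'] (min_width=9, slack=2)
Line 6: ['old', 'cloud'] (min_width=9, slack=2)
Line 7: ['red', 'purple'] (min_width=10, slack=1)
Line 8: ['vector'] (min_width=6, slack=5)
Line 9: ['metal', 'house'] (min_width=11, slack=0)
Line 10: ['plate', 'this'] (min_width=10, slack=1)
Line 11: ['version'] (min_width=7, slack=4)

Answer: red purple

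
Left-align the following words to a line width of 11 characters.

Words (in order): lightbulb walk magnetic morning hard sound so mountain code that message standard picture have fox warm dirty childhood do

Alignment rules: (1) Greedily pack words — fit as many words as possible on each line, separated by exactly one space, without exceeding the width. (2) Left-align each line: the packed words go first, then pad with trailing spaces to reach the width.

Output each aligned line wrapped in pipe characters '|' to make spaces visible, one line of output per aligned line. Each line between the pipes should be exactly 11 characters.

Line 1: ['lightbulb'] (min_width=9, slack=2)
Line 2: ['walk'] (min_width=4, slack=7)
Line 3: ['magnetic'] (min_width=8, slack=3)
Line 4: ['morning'] (min_width=7, slack=4)
Line 5: ['hard', 'sound'] (min_width=10, slack=1)
Line 6: ['so', 'mountain'] (min_width=11, slack=0)
Line 7: ['code', 'that'] (min_width=9, slack=2)
Line 8: ['message'] (min_width=7, slack=4)
Line 9: ['standard'] (min_width=8, slack=3)
Line 10: ['picture'] (min_width=7, slack=4)
Line 11: ['have', 'fox'] (min_width=8, slack=3)
Line 12: ['warm', 'dirty'] (min_width=10, slack=1)
Line 13: ['childhood'] (min_width=9, slack=2)
Line 14: ['do'] (min_width=2, slack=9)

Answer: |lightbulb  |
|walk       |
|magnetic   |
|morning    |
|hard sound |
|so mountain|
|code that  |
|message    |
|standard   |
|picture    |
|have fox   |
|warm dirty |
|childhood  |
|do         |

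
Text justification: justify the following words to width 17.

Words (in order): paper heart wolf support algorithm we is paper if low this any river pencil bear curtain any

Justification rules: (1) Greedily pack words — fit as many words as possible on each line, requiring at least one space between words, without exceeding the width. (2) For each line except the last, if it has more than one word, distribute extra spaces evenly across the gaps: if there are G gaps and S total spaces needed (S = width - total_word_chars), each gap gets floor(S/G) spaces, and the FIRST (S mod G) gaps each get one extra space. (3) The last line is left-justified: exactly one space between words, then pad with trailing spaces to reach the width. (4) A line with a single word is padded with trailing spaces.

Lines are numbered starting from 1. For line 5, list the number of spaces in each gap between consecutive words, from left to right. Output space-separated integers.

Line 1: ['paper', 'heart', 'wolf'] (min_width=16, slack=1)
Line 2: ['support', 'algorithm'] (min_width=17, slack=0)
Line 3: ['we', 'is', 'paper', 'if'] (min_width=14, slack=3)
Line 4: ['low', 'this', 'any'] (min_width=12, slack=5)
Line 5: ['river', 'pencil', 'bear'] (min_width=17, slack=0)
Line 6: ['curtain', 'any'] (min_width=11, slack=6)

Answer: 1 1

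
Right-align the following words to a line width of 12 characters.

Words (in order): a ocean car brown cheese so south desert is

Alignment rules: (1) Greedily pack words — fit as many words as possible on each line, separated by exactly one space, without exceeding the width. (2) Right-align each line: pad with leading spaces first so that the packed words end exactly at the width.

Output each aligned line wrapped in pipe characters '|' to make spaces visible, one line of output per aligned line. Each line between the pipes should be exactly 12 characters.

Line 1: ['a', 'ocean', 'car'] (min_width=11, slack=1)
Line 2: ['brown', 'cheese'] (min_width=12, slack=0)
Line 3: ['so', 'south'] (min_width=8, slack=4)
Line 4: ['desert', 'is'] (min_width=9, slack=3)

Answer: | a ocean car|
|brown cheese|
|    so south|
|   desert is|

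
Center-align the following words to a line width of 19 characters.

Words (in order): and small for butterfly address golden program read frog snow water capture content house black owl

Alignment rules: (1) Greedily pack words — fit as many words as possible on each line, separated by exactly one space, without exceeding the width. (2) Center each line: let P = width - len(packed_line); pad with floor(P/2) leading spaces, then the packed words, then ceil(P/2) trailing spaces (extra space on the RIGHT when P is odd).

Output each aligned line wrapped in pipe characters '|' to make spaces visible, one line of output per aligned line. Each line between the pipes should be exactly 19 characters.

Answer: |   and small for   |
| butterfly address |
|golden program read|
|  frog snow water  |
|  capture content  |
|  house black owl  |

Derivation:
Line 1: ['and', 'small', 'for'] (min_width=13, slack=6)
Line 2: ['butterfly', 'address'] (min_width=17, slack=2)
Line 3: ['golden', 'program', 'read'] (min_width=19, slack=0)
Line 4: ['frog', 'snow', 'water'] (min_width=15, slack=4)
Line 5: ['capture', 'content'] (min_width=15, slack=4)
Line 6: ['house', 'black', 'owl'] (min_width=15, slack=4)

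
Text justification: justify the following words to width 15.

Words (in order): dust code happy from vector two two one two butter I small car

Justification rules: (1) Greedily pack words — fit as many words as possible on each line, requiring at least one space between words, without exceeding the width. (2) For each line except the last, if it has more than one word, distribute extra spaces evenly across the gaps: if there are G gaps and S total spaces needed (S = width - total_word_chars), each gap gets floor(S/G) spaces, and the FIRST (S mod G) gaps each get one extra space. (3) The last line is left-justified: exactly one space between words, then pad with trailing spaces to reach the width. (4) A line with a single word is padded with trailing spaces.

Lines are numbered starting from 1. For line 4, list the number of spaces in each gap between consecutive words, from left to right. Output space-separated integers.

Line 1: ['dust', 'code', 'happy'] (min_width=15, slack=0)
Line 2: ['from', 'vector', 'two'] (min_width=15, slack=0)
Line 3: ['two', 'one', 'two'] (min_width=11, slack=4)
Line 4: ['butter', 'I', 'small'] (min_width=14, slack=1)
Line 5: ['car'] (min_width=3, slack=12)

Answer: 2 1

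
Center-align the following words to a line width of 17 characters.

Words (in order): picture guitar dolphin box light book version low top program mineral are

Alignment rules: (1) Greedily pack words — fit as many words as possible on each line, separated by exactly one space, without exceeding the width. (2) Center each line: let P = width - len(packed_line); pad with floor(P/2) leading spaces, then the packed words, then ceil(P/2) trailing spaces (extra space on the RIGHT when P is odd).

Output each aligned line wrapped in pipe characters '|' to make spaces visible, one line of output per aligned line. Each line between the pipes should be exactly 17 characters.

Answer: | picture guitar  |
|dolphin box light|
|book version low |
|   top program   |
|   mineral are   |

Derivation:
Line 1: ['picture', 'guitar'] (min_width=14, slack=3)
Line 2: ['dolphin', 'box', 'light'] (min_width=17, slack=0)
Line 3: ['book', 'version', 'low'] (min_width=16, slack=1)
Line 4: ['top', 'program'] (min_width=11, slack=6)
Line 5: ['mineral', 'are'] (min_width=11, slack=6)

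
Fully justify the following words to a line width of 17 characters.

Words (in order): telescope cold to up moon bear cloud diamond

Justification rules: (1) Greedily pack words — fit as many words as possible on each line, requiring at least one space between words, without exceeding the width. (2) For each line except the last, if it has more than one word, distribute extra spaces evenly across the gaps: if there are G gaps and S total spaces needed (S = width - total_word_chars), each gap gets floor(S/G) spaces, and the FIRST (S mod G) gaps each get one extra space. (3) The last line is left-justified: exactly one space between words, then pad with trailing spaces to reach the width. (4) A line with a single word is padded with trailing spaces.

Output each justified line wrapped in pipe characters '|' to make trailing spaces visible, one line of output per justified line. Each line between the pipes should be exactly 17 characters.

Line 1: ['telescope', 'cold', 'to'] (min_width=17, slack=0)
Line 2: ['up', 'moon', 'bear'] (min_width=12, slack=5)
Line 3: ['cloud', 'diamond'] (min_width=13, slack=4)

Answer: |telescope cold to|
|up    moon   bear|
|cloud diamond    |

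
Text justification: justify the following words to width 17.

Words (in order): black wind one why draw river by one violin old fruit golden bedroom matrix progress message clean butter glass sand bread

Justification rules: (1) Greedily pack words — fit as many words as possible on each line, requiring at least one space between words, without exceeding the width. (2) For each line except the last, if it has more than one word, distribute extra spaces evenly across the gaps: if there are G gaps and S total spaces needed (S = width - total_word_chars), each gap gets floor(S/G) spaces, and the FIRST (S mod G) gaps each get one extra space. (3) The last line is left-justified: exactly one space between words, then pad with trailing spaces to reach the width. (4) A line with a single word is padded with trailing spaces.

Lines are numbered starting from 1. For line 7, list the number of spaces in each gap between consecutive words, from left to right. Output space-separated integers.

Line 1: ['black', 'wind', 'one'] (min_width=14, slack=3)
Line 2: ['why', 'draw', 'river', 'by'] (min_width=17, slack=0)
Line 3: ['one', 'violin', 'old'] (min_width=14, slack=3)
Line 4: ['fruit', 'golden'] (min_width=12, slack=5)
Line 5: ['bedroom', 'matrix'] (min_width=14, slack=3)
Line 6: ['progress', 'message'] (min_width=16, slack=1)
Line 7: ['clean', 'butter'] (min_width=12, slack=5)
Line 8: ['glass', 'sand', 'bread'] (min_width=16, slack=1)

Answer: 6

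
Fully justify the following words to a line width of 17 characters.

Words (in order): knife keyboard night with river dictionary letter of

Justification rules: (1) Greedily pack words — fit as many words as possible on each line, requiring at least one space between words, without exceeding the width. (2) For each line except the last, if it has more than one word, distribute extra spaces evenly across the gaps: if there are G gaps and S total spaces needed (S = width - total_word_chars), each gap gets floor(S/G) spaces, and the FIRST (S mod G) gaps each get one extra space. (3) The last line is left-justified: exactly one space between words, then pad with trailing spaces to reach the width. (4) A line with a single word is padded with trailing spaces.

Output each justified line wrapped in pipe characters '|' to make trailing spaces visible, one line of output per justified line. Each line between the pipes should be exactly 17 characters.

Line 1: ['knife', 'keyboard'] (min_width=14, slack=3)
Line 2: ['night', 'with', 'river'] (min_width=16, slack=1)
Line 3: ['dictionary', 'letter'] (min_width=17, slack=0)
Line 4: ['of'] (min_width=2, slack=15)

Answer: |knife    keyboard|
|night  with river|
|dictionary letter|
|of               |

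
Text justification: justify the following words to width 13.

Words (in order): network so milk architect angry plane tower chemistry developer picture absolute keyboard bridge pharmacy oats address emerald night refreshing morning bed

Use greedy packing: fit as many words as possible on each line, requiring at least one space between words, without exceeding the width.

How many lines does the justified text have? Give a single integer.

Line 1: ['network', 'so'] (min_width=10, slack=3)
Line 2: ['milk'] (min_width=4, slack=9)
Line 3: ['architect'] (min_width=9, slack=4)
Line 4: ['angry', 'plane'] (min_width=11, slack=2)
Line 5: ['tower'] (min_width=5, slack=8)
Line 6: ['chemistry'] (min_width=9, slack=4)
Line 7: ['developer'] (min_width=9, slack=4)
Line 8: ['picture'] (min_width=7, slack=6)
Line 9: ['absolute'] (min_width=8, slack=5)
Line 10: ['keyboard'] (min_width=8, slack=5)
Line 11: ['bridge'] (min_width=6, slack=7)
Line 12: ['pharmacy', 'oats'] (min_width=13, slack=0)
Line 13: ['address'] (min_width=7, slack=6)
Line 14: ['emerald', 'night'] (min_width=13, slack=0)
Line 15: ['refreshing'] (min_width=10, slack=3)
Line 16: ['morning', 'bed'] (min_width=11, slack=2)
Total lines: 16

Answer: 16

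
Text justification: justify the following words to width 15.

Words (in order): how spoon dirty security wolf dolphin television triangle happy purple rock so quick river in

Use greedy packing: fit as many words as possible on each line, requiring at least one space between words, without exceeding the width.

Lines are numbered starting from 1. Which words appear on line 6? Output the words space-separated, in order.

Line 1: ['how', 'spoon', 'dirty'] (min_width=15, slack=0)
Line 2: ['security', 'wolf'] (min_width=13, slack=2)
Line 3: ['dolphin'] (min_width=7, slack=8)
Line 4: ['television'] (min_width=10, slack=5)
Line 5: ['triangle', 'happy'] (min_width=14, slack=1)
Line 6: ['purple', 'rock', 'so'] (min_width=14, slack=1)
Line 7: ['quick', 'river', 'in'] (min_width=14, slack=1)

Answer: purple rock so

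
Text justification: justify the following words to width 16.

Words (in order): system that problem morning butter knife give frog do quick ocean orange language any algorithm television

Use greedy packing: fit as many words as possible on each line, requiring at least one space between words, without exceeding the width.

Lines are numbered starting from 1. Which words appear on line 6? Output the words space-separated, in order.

Answer: orange language

Derivation:
Line 1: ['system', 'that'] (min_width=11, slack=5)
Line 2: ['problem', 'morning'] (min_width=15, slack=1)
Line 3: ['butter', 'knife'] (min_width=12, slack=4)
Line 4: ['give', 'frog', 'do'] (min_width=12, slack=4)
Line 5: ['quick', 'ocean'] (min_width=11, slack=5)
Line 6: ['orange', 'language'] (min_width=15, slack=1)
Line 7: ['any', 'algorithm'] (min_width=13, slack=3)
Line 8: ['television'] (min_width=10, slack=6)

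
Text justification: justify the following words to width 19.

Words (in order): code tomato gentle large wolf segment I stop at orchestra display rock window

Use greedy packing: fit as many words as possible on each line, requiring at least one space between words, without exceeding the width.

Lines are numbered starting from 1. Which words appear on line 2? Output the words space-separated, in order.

Answer: large wolf segment

Derivation:
Line 1: ['code', 'tomato', 'gentle'] (min_width=18, slack=1)
Line 2: ['large', 'wolf', 'segment'] (min_width=18, slack=1)
Line 3: ['I', 'stop', 'at', 'orchestra'] (min_width=19, slack=0)
Line 4: ['display', 'rock', 'window'] (min_width=19, slack=0)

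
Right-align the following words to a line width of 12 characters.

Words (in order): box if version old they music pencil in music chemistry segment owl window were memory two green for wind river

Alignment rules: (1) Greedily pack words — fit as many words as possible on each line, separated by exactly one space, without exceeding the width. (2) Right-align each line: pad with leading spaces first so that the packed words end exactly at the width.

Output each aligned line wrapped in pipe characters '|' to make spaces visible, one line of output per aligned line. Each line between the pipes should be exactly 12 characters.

Answer: |      box if|
| version old|
|  they music|
|   pencil in|
|       music|
|   chemistry|
| segment owl|
| window were|
|  memory two|
|   green for|
|  wind river|

Derivation:
Line 1: ['box', 'if'] (min_width=6, slack=6)
Line 2: ['version', 'old'] (min_width=11, slack=1)
Line 3: ['they', 'music'] (min_width=10, slack=2)
Line 4: ['pencil', 'in'] (min_width=9, slack=3)
Line 5: ['music'] (min_width=5, slack=7)
Line 6: ['chemistry'] (min_width=9, slack=3)
Line 7: ['segment', 'owl'] (min_width=11, slack=1)
Line 8: ['window', 'were'] (min_width=11, slack=1)
Line 9: ['memory', 'two'] (min_width=10, slack=2)
Line 10: ['green', 'for'] (min_width=9, slack=3)
Line 11: ['wind', 'river'] (min_width=10, slack=2)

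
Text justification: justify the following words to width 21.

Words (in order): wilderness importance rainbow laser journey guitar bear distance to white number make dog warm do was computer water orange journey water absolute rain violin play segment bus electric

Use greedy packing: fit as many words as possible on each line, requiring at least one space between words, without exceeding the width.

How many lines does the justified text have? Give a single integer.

Answer: 10

Derivation:
Line 1: ['wilderness', 'importance'] (min_width=21, slack=0)
Line 2: ['rainbow', 'laser', 'journey'] (min_width=21, slack=0)
Line 3: ['guitar', 'bear', 'distance'] (min_width=20, slack=1)
Line 4: ['to', 'white', 'number', 'make'] (min_width=20, slack=1)
Line 5: ['dog', 'warm', 'do', 'was'] (min_width=15, slack=6)
Line 6: ['computer', 'water', 'orange'] (min_width=21, slack=0)
Line 7: ['journey', 'water'] (min_width=13, slack=8)
Line 8: ['absolute', 'rain', 'violin'] (min_width=20, slack=1)
Line 9: ['play', 'segment', 'bus'] (min_width=16, slack=5)
Line 10: ['electric'] (min_width=8, slack=13)
Total lines: 10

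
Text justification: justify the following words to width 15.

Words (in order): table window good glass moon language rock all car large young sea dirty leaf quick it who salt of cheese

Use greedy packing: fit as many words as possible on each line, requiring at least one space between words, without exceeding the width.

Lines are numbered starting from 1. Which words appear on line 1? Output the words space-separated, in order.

Answer: table window

Derivation:
Line 1: ['table', 'window'] (min_width=12, slack=3)
Line 2: ['good', 'glass', 'moon'] (min_width=15, slack=0)
Line 3: ['language', 'rock'] (min_width=13, slack=2)
Line 4: ['all', 'car', 'large'] (min_width=13, slack=2)
Line 5: ['young', 'sea', 'dirty'] (min_width=15, slack=0)
Line 6: ['leaf', 'quick', 'it'] (min_width=13, slack=2)
Line 7: ['who', 'salt', 'of'] (min_width=11, slack=4)
Line 8: ['cheese'] (min_width=6, slack=9)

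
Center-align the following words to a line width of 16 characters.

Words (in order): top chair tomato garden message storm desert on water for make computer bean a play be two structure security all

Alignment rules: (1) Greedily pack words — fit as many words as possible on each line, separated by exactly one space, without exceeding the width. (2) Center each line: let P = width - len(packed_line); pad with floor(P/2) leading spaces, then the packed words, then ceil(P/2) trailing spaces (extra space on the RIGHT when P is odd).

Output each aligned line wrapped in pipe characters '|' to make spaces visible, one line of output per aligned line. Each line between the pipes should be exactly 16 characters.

Answer: |top chair tomato|
| garden message |
|storm desert on |
| water for make |
|computer bean a |
|  play be two   |
|   structure    |
|  security all  |

Derivation:
Line 1: ['top', 'chair', 'tomato'] (min_width=16, slack=0)
Line 2: ['garden', 'message'] (min_width=14, slack=2)
Line 3: ['storm', 'desert', 'on'] (min_width=15, slack=1)
Line 4: ['water', 'for', 'make'] (min_width=14, slack=2)
Line 5: ['computer', 'bean', 'a'] (min_width=15, slack=1)
Line 6: ['play', 'be', 'two'] (min_width=11, slack=5)
Line 7: ['structure'] (min_width=9, slack=7)
Line 8: ['security', 'all'] (min_width=12, slack=4)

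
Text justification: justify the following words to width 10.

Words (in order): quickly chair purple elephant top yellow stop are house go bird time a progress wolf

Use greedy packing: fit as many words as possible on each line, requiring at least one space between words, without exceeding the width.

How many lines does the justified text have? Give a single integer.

Answer: 10

Derivation:
Line 1: ['quickly'] (min_width=7, slack=3)
Line 2: ['chair'] (min_width=5, slack=5)
Line 3: ['purple'] (min_width=6, slack=4)
Line 4: ['elephant'] (min_width=8, slack=2)
Line 5: ['top', 'yellow'] (min_width=10, slack=0)
Line 6: ['stop', 'are'] (min_width=8, slack=2)
Line 7: ['house', 'go'] (min_width=8, slack=2)
Line 8: ['bird', 'time'] (min_width=9, slack=1)
Line 9: ['a', 'progress'] (min_width=10, slack=0)
Line 10: ['wolf'] (min_width=4, slack=6)
Total lines: 10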